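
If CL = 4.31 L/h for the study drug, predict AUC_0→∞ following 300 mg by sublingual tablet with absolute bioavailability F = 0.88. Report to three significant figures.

AUC_0→∞ = F × Dose / CL
        = 0.88 × 300 / 4.31 = 61.2529 mg/L·h

AUC = 61.3 mg/L·h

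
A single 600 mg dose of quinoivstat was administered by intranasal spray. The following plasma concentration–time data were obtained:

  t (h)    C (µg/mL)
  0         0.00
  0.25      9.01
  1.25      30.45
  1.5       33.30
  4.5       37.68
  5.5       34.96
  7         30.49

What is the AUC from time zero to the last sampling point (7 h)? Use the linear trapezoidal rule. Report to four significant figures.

Trapezoidal AUC_0→7:
  [0→0.25]: (0.00+9.01)/2 × 0.25 = 1.12625
  [0.25→1.25]: (9.01+30.45)/2 × 1 = 19.73
  [1.25→1.5]: (30.45+33.30)/2 × 0.25 = 7.96875
  [1.5→4.5]: (33.30+37.68)/2 × 3 = 106.47
  [4.5→5.5]: (37.68+34.96)/2 × 1 = 36.32
  [5.5→7]: (34.96+30.49)/2 × 1.5 = 49.0875
  Sum = 220.7025 µg/mL·h

AUC = 220.7 µg/mL·h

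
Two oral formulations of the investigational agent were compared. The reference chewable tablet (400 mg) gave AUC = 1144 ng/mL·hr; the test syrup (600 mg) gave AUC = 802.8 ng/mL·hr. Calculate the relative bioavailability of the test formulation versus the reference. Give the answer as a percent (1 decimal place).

F_rel = (AUC_test/D_test) / (AUC_ref/D_ref)
      = (802.8/600) / (1144/400)
      = 1.338 / 2.86 = 0.4678 = 46.78%

F_rel = 46.8%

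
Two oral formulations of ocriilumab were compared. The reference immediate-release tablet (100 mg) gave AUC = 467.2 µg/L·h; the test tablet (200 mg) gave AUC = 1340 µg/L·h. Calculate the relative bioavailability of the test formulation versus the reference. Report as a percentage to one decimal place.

F_rel = (AUC_test/D_test) / (AUC_ref/D_ref)
      = (1340/200) / (467.2/100)
      = 6.7 / 4.672 = 1.4341 = 143.41%

F_rel = 143.4%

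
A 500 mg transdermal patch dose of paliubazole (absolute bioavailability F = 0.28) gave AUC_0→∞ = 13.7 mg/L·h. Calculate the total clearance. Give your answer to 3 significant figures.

CL = 10.2 L/h

CL = F × Dose / AUC_0→∞
   = 0.28 × 500 / 13.7 = 10.219 L/h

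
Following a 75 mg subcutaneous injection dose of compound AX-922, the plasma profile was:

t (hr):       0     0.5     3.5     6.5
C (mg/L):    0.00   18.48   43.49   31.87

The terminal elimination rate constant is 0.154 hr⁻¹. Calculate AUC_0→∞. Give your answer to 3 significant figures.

Trapezoidal AUC_0→6.5:
  [0→0.5]: (0.00+18.48)/2 × 0.5 = 4.62
  [0.5→3.5]: (18.48+43.49)/2 × 3 = 92.955
  [3.5→6.5]: (43.49+31.87)/2 × 3 = 113.04
  Sum = 210.615 mg/L·hr
Extrapolated tail: C_last / k_e = 31.87 / 0.154 = 206.948
AUC_0→∞ = 210.615 + 206.948 = 417.563 mg/L·hr

AUC = 418 mg/L·hr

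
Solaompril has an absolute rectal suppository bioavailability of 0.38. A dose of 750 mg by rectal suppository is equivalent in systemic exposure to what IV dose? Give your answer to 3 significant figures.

D_iv = 285 mg

Systemic exposure from an extravascular dose = F × D_ev, so the equivalent IV dose is F × D_ev.
D_iv = F × D_ev = 0.38 × 750 = 285 mg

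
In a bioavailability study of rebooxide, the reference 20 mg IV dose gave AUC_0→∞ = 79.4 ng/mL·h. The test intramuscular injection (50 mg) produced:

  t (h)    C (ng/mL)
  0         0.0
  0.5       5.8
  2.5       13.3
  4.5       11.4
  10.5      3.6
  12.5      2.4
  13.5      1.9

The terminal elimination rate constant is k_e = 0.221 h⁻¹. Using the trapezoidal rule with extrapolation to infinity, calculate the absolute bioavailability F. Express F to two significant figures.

Trapezoidal AUC_0→13.5 (intramuscular injection):
  [0→0.5]: (0.0+5.8)/2 × 0.5 = 1.45
  [0.5→2.5]: (5.8+13.3)/2 × 2 = 19.1
  [2.5→4.5]: (13.3+11.4)/2 × 2 = 24.7
  [4.5→10.5]: (11.4+3.6)/2 × 6 = 45.0
  [10.5→12.5]: (3.6+2.4)/2 × 2 = 6.0
  [12.5→13.5]: (2.4+1.9)/2 × 1 = 2.15
  Sum = 98.4 ng/mL·h
Tail: C_last/k_e = 1.9/0.221 = 8.597
AUC_0→∞ (intramuscular injection) = 98.4 + 8.597 = 106.997 ng/mL·h
F = (AUC_ev/D_ev)/(AUC_iv/D_iv) = (106.997/50)/(79.4/20) = 2.13994/3.97 = 0.5390

F = 0.54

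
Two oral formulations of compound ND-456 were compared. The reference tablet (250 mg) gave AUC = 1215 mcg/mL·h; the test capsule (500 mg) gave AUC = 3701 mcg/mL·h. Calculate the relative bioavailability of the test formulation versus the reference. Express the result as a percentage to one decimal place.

F_rel = 152.3%

F_rel = (AUC_test/D_test) / (AUC_ref/D_ref)
      = (3701/500) / (1215/250)
      = 7.402 / 4.86 = 1.5230 = 152.30%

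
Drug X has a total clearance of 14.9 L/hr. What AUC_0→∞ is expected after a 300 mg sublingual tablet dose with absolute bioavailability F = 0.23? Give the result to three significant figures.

AUC = 4.63 mg/L·hr

AUC_0→∞ = F × Dose / CL
        = 0.23 × 300 / 14.9 = 4.63087 mg/L·hr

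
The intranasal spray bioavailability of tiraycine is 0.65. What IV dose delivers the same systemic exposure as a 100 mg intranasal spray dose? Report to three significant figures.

Systemic exposure from an extravascular dose = F × D_ev, so the equivalent IV dose is F × D_ev.
D_iv = F × D_ev = 0.65 × 100 = 65 mg

D_iv = 65.0 mg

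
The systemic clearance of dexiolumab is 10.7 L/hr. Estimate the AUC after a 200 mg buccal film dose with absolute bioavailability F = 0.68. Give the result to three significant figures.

AUC = 12.7 mg/L·hr

AUC_0→∞ = F × Dose / CL
        = 0.68 × 200 / 10.7 = 12.7103 mg/L·hr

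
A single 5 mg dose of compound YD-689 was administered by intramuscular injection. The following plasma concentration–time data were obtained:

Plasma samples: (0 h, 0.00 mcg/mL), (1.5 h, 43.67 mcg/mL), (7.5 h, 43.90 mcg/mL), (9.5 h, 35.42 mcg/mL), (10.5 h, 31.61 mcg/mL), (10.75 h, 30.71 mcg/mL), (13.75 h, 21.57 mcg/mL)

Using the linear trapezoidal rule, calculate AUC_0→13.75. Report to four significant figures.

Trapezoidal AUC_0→13.75:
  [0→1.5]: (0.00+43.67)/2 × 1.5 = 32.7525
  [1.5→7.5]: (43.67+43.90)/2 × 6 = 262.71
  [7.5→9.5]: (43.90+35.42)/2 × 2 = 79.32
  [9.5→10.5]: (35.42+31.61)/2 × 1 = 33.515
  [10.5→10.75]: (31.61+30.71)/2 × 0.25 = 7.79
  [10.75→13.75]: (30.71+21.57)/2 × 3 = 78.42
  Sum = 494.5075 mcg/mL·h

AUC = 494.5 mcg/mL·h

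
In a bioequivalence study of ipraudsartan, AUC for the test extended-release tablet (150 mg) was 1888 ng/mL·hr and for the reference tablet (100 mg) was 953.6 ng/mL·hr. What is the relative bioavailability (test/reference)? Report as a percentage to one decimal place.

F_rel = 132.0%

F_rel = (AUC_test/D_test) / (AUC_ref/D_ref)
      = (1888/150) / (953.6/100)
      = 12.5867 / 9.536 = 1.3199 = 131.99%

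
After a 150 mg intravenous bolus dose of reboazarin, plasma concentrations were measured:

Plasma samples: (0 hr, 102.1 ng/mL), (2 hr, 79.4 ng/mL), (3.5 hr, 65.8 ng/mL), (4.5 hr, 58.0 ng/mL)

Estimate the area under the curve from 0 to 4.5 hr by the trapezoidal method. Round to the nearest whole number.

AUC = 352 ng/mL·hr

Trapezoidal AUC_0→4.5:
  [0→2]: (102.1+79.4)/2 × 2 = 181.5
  [2→3.5]: (79.4+65.8)/2 × 1.5 = 108.9
  [3.5→4.5]: (65.8+58.0)/2 × 1 = 61.9
  Sum = 352.3 ng/mL·hr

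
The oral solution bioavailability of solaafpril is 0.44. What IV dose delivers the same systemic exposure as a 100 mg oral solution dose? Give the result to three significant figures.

D_iv = 44.0 mg

Systemic exposure from an extravascular dose = F × D_ev, so the equivalent IV dose is F × D_ev.
D_iv = F × D_ev = 0.44 × 100 = 44 mg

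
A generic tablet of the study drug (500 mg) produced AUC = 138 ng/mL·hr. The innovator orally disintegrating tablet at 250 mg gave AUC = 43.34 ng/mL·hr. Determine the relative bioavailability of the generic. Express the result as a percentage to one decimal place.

F_rel = (AUC_test/D_test) / (AUC_ref/D_ref)
      = (138/500) / (43.34/250)
      = 0.276 / 0.17336 = 1.5921 = 159.21%

F_rel = 159.2%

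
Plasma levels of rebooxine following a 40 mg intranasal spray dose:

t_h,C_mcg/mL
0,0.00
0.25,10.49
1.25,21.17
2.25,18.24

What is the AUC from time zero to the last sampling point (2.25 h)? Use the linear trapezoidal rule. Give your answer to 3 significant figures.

AUC = 36.8 mcg/mL·h

Trapezoidal AUC_0→2.25:
  [0→0.25]: (0.00+10.49)/2 × 0.25 = 1.31125
  [0.25→1.25]: (10.49+21.17)/2 × 1 = 15.83
  [1.25→2.25]: (21.17+18.24)/2 × 1 = 19.705
  Sum = 36.84625 mcg/mL·h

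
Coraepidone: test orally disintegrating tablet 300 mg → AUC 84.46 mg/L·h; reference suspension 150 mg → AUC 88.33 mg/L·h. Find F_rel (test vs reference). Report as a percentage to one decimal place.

F_rel = 47.8%

F_rel = (AUC_test/D_test) / (AUC_ref/D_ref)
      = (84.46/300) / (88.33/150)
      = 0.281533 / 0.588867 = 0.4781 = 47.81%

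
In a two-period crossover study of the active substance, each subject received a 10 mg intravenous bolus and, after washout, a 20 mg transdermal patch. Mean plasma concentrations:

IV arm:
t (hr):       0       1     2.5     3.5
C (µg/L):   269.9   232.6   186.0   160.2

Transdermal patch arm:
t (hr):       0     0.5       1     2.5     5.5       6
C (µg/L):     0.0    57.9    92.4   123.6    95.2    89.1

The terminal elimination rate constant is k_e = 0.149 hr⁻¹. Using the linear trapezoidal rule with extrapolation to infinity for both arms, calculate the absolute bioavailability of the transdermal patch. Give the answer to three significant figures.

F = 0.327

Trapezoidal AUC_0→3.5 (IV):
  [0→1]: (269.9+232.6)/2 × 1 = 251.25
  [1→2.5]: (232.6+186.0)/2 × 1.5 = 313.95
  [2.5→3.5]: (186.0+160.2)/2 × 1 = 173.1
  Sum = 738.3 µg/L·hr
IV tail: 160.2/0.149 = 1075.168; AUC_iv,0→∞ = 738.3 + 1075.168 = 1813.468 µg/L·hr
Trapezoidal AUC_0→6 (transdermal patch):
  [0→0.5]: (0.0+57.9)/2 × 0.5 = 14.475
  [0.5→1]: (57.9+92.4)/2 × 0.5 = 37.575
  [1→2.5]: (92.4+123.6)/2 × 1.5 = 162.0
  [2.5→5.5]: (123.6+95.2)/2 × 3 = 328.2
  [5.5→6]: (95.2+89.1)/2 × 0.5 = 46.075
  Sum = 588.325 µg/L·hr
transdermal patch tail: 89.1/0.149 = 597.987; AUC_ev,0→∞ = 588.325 + 597.987 = 1186.312 µg/L·hr
F = (AUC_ev/D_ev)/(AUC_iv/D_iv) = (1186.312/20)/(1813.468/10) = 59.3156/181.3468 = 0.3271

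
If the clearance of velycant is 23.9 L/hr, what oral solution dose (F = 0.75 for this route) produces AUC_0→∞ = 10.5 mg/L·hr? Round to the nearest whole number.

Dose = 335 mg

Dose = CL × AUC_0→∞ / F
     = 23.9 × 10.5 / 0.75 = 334.6 mg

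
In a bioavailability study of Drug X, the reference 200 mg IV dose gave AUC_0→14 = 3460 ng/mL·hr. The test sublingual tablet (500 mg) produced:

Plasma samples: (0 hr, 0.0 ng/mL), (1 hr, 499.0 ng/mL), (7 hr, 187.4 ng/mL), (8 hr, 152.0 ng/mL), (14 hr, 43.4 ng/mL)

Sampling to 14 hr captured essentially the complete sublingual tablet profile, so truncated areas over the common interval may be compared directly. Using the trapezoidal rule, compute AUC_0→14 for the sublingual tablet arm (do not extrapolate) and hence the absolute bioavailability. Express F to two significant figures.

F = 0.35

Trapezoidal AUC_0→14 (sublingual tablet):
  [0→1]: (0.0+499.0)/2 × 1 = 249.5
  [1→7]: (499.0+187.4)/2 × 6 = 2059.2
  [7→8]: (187.4+152.0)/2 × 1 = 169.7
  [8→14]: (152.0+43.4)/2 × 6 = 586.2
  Sum = 3064.6 ng/mL·hr
F = (AUC_ev/D_ev)/(AUC_iv/D_iv) = (3064.6/500)/(3460/200) = 6.1292/17.3 = 0.3543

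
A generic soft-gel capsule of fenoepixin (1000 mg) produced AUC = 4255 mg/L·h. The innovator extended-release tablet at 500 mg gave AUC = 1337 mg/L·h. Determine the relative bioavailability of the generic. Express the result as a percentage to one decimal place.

F_rel = 159.1%

F_rel = (AUC_test/D_test) / (AUC_ref/D_ref)
      = (4255/1000) / (1337/500)
      = 4.255 / 2.674 = 1.5912 = 159.12%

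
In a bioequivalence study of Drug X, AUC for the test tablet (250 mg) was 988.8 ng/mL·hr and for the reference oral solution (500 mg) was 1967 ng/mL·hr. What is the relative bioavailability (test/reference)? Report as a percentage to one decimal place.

F_rel = (AUC_test/D_test) / (AUC_ref/D_ref)
      = (988.8/250) / (1967/500)
      = 3.9552 / 3.934 = 1.0054 = 100.54%

F_rel = 100.5%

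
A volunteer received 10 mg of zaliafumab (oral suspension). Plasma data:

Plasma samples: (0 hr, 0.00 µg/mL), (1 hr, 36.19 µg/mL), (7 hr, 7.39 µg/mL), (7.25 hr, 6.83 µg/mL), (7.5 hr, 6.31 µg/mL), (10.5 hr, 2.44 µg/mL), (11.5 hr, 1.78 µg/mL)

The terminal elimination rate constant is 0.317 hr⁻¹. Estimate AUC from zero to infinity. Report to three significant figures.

Trapezoidal AUC_0→11.5:
  [0→1]: (0.00+36.19)/2 × 1 = 18.095
  [1→7]: (36.19+7.39)/2 × 6 = 130.74
  [7→7.25]: (7.39+6.83)/2 × 0.25 = 1.7775
  [7.25→7.5]: (6.83+6.31)/2 × 0.25 = 1.6425
  [7.5→10.5]: (6.31+2.44)/2 × 3 = 13.125
  [10.5→11.5]: (2.44+1.78)/2 × 1 = 2.11
  Sum = 167.49 µg/mL·hr
Extrapolated tail: C_last / k_e = 1.78 / 0.317 = 5.615
AUC_0→∞ = 167.49 + 5.615 = 173.105 µg/mL·hr

AUC = 173 µg/mL·hr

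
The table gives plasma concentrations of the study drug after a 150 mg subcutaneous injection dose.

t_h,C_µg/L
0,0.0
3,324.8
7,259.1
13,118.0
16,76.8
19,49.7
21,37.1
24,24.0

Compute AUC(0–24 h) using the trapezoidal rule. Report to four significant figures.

Trapezoidal AUC_0→24:
  [0→3]: (0.0+324.8)/2 × 3 = 487.2
  [3→7]: (324.8+259.1)/2 × 4 = 1167.8
  [7→13]: (259.1+118.0)/2 × 6 = 1131.3
  [13→16]: (118.0+76.8)/2 × 3 = 292.2
  [16→19]: (76.8+49.7)/2 × 3 = 189.75
  [19→21]: (49.7+37.1)/2 × 2 = 86.8
  [21→24]: (37.1+24.0)/2 × 3 = 91.65
  Sum = 3446.7 µg/L·h

AUC = 3447 µg/L·h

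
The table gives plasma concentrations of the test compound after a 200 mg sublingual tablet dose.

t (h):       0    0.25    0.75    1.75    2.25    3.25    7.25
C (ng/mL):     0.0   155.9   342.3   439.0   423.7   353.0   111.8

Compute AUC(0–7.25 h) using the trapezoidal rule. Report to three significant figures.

Trapezoidal AUC_0→7.25:
  [0→0.25]: (0.0+155.9)/2 × 0.25 = 19.4875
  [0.25→0.75]: (155.9+342.3)/2 × 0.5 = 124.55
  [0.75→1.75]: (342.3+439.0)/2 × 1 = 390.65
  [1.75→2.25]: (439.0+423.7)/2 × 0.5 = 215.675
  [2.25→3.25]: (423.7+353.0)/2 × 1 = 388.35
  [3.25→7.25]: (353.0+111.8)/2 × 4 = 929.6
  Sum = 2068.3125 ng/mL·h

AUC = 2070 ng/mL·h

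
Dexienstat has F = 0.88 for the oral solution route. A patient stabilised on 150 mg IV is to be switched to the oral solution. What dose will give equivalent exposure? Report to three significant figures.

D_oral = 170 mg

For equal systemic exposure: F × D_ev = D_iv
D_ev = D_iv / F = 150 / 0.88 = 170.455 mg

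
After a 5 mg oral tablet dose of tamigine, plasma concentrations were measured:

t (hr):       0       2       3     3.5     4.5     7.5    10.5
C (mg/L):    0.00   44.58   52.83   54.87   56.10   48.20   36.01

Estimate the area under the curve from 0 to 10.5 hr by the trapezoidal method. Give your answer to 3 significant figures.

AUC = 458 mg/L·hr

Trapezoidal AUC_0→10.5:
  [0→2]: (0.00+44.58)/2 × 2 = 44.58
  [2→3]: (44.58+52.83)/2 × 1 = 48.705
  [3→3.5]: (52.83+54.87)/2 × 0.5 = 26.925
  [3.5→4.5]: (54.87+56.10)/2 × 1 = 55.485
  [4.5→7.5]: (56.10+48.20)/2 × 3 = 156.45
  [7.5→10.5]: (48.20+36.01)/2 × 3 = 126.315
  Sum = 458.46 mg/L·hr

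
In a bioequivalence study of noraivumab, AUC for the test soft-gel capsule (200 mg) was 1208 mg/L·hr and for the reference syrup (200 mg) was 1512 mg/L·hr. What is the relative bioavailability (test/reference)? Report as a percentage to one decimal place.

F_rel = (AUC_test/D_test) / (AUC_ref/D_ref)
      = (1208/200) / (1512/200)
      = 6.04 / 7.56 = 0.7989 = 79.89%

F_rel = 79.9%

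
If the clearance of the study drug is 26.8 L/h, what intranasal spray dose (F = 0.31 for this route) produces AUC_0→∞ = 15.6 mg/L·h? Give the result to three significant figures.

Dose = CL × AUC_0→∞ / F
     = 26.8 × 15.6 / 0.31 = 1348.65 mg

Dose = 1350 mg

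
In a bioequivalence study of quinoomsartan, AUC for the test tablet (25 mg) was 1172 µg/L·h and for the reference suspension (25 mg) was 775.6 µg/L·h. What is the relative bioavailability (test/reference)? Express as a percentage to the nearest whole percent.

F_rel = (AUC_test/D_test) / (AUC_ref/D_ref)
      = (1172/25) / (775.6/25)
      = 46.88 / 31.024 = 1.5111 = 151.11%

F_rel = 151%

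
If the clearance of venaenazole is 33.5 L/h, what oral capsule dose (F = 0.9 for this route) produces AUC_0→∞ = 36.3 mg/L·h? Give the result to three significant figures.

Dose = CL × AUC_0→∞ / F
     = 33.5 × 36.3 / 0.9 = 1351.17 mg

Dose = 1350 mg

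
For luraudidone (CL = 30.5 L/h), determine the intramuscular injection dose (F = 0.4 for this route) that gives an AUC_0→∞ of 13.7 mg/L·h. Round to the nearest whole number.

Dose = CL × AUC_0→∞ / F
     = 30.5 × 13.7 / 0.4 = 1044.625 mg

Dose = 1045 mg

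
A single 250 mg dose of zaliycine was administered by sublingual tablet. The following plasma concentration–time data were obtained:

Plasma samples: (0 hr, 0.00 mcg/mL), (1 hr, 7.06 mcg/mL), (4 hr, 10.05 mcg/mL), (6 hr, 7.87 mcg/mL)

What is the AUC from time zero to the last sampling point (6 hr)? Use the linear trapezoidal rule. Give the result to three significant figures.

Trapezoidal AUC_0→6:
  [0→1]: (0.00+7.06)/2 × 1 = 3.53
  [1→4]: (7.06+10.05)/2 × 3 = 25.665
  [4→6]: (10.05+7.87)/2 × 2 = 17.92
  Sum = 47.115 mcg/mL·hr

AUC = 47.1 mcg/mL·hr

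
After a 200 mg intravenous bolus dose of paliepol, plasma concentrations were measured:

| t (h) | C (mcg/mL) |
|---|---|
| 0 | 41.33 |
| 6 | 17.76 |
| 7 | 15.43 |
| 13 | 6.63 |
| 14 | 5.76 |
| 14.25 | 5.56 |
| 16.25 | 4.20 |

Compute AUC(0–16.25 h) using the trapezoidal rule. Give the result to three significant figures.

Trapezoidal AUC_0→16.25:
  [0→6]: (41.33+17.76)/2 × 6 = 177.27
  [6→7]: (17.76+15.43)/2 × 1 = 16.595
  [7→13]: (15.43+6.63)/2 × 6 = 66.18
  [13→14]: (6.63+5.76)/2 × 1 = 6.195
  [14→14.25]: (5.76+5.56)/2 × 0.25 = 1.415
  [14.25→16.25]: (5.56+4.20)/2 × 2 = 9.76
  Sum = 277.415 mcg/mL·h

AUC = 277 mcg/mL·h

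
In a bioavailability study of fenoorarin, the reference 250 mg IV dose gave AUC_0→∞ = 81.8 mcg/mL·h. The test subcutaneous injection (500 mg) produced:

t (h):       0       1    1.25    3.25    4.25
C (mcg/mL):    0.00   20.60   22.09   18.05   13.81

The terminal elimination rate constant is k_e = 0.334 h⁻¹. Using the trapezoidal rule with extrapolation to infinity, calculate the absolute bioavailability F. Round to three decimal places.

F = 0.691

Trapezoidal AUC_0→4.25 (subcutaneous injection):
  [0→1]: (0.00+20.60)/2 × 1 = 10.3
  [1→1.25]: (20.60+22.09)/2 × 0.25 = 5.33625
  [1.25→3.25]: (22.09+18.05)/2 × 2 = 40.14
  [3.25→4.25]: (18.05+13.81)/2 × 1 = 15.93
  Sum = 71.70625 mcg/mL·h
Tail: C_last/k_e = 13.81/0.334 = 41.347
AUC_0→∞ (subcutaneous injection) = 71.70625 + 41.347 = 113.05325 mcg/mL·h
F = (AUC_ev/D_ev)/(AUC_iv/D_iv) = (113.05325/500)/(81.8/250) = 0.2261065/0.3272 = 0.6910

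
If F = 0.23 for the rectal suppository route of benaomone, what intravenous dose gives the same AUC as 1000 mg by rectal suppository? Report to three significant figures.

Systemic exposure from an extravascular dose = F × D_ev, so the equivalent IV dose is F × D_ev.
D_iv = F × D_ev = 0.23 × 1000 = 230 mg

D_iv = 230 mg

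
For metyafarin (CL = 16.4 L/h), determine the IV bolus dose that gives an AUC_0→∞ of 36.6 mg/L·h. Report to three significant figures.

Dose_iv = CL × AUC_0→∞
     = 16.4 × 36.6 = 600.24 mg

Dose = 600 mg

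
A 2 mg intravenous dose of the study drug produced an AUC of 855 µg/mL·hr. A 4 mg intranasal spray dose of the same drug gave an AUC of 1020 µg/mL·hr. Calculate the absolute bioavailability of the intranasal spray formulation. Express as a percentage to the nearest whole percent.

F = 60%

F = (AUC_ev / D_ev) / (AUC_iv / D_iv)
  = (1020/4) / (855/2)
  = 255 / 427.5 = 0.5965
  = 59.65%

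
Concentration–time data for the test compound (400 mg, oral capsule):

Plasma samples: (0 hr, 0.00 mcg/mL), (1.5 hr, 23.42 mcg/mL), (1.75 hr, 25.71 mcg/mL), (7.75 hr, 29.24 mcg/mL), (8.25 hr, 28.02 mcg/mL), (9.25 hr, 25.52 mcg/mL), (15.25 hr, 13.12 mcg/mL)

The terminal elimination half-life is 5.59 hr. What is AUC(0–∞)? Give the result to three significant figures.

Trapezoidal AUC_0→15.25:
  [0→1.5]: (0.00+23.42)/2 × 1.5 = 17.565
  [1.5→1.75]: (23.42+25.71)/2 × 0.25 = 6.14125
  [1.75→7.75]: (25.71+29.24)/2 × 6 = 164.85
  [7.75→8.25]: (29.24+28.02)/2 × 0.5 = 14.315
  [8.25→9.25]: (28.02+25.52)/2 × 1 = 26.77
  [9.25→15.25]: (25.52+13.12)/2 × 6 = 115.92
  Sum = 345.56125 mcg/mL·hr
k_e = ln2 / t½ = 0.693147 / 5.59 = 0.1240 hr^-1
Extrapolated tail: C_last / k_e = 13.12 / 0.124 = 105.806
AUC_0→∞ = 345.56125 + 105.806 = 451.36725 mcg/mL·hr

AUC = 451 mcg/mL·hr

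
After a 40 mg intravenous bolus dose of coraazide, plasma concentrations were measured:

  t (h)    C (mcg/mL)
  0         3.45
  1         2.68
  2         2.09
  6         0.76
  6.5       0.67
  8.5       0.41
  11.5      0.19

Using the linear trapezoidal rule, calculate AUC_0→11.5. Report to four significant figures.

Trapezoidal AUC_0→11.5:
  [0→1]: (3.45+2.68)/2 × 1 = 3.065
  [1→2]: (2.68+2.09)/2 × 1 = 2.385
  [2→6]: (2.09+0.76)/2 × 4 = 5.7
  [6→6.5]: (0.76+0.67)/2 × 0.5 = 0.3575
  [6.5→8.5]: (0.67+0.41)/2 × 2 = 1.08
  [8.5→11.5]: (0.41+0.19)/2 × 3 = 0.9
  Sum = 13.4875 mcg/mL·h

AUC = 13.49 mcg/mL·h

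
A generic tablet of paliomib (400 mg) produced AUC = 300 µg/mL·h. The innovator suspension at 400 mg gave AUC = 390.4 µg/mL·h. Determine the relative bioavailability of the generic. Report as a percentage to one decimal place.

F_rel = (AUC_test/D_test) / (AUC_ref/D_ref)
      = (300/400) / (390.4/400)
      = 0.75 / 0.976 = 0.7684 = 76.84%

F_rel = 76.8%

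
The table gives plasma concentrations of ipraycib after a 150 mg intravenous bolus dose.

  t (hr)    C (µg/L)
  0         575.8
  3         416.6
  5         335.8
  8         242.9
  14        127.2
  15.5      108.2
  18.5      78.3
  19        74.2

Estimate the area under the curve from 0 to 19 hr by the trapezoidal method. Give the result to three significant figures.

AUC = 4710 µg/L·hr

Trapezoidal AUC_0→19:
  [0→3]: (575.8+416.6)/2 × 3 = 1488.6
  [3→5]: (416.6+335.8)/2 × 2 = 752.4
  [5→8]: (335.8+242.9)/2 × 3 = 868.05
  [8→14]: (242.9+127.2)/2 × 6 = 1110.3
  [14→15.5]: (127.2+108.2)/2 × 1.5 = 176.55
  [15.5→18.5]: (108.2+78.3)/2 × 3 = 279.75
  [18.5→19]: (78.3+74.2)/2 × 0.5 = 38.125
  Sum = 4713.775 µg/L·hr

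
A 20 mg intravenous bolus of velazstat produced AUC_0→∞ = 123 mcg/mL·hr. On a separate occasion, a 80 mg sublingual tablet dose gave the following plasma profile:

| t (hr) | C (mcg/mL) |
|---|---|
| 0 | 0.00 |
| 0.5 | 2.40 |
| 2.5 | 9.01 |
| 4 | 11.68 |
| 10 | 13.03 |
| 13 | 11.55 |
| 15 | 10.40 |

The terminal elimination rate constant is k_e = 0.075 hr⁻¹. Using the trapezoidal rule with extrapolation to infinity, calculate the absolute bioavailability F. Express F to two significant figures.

F = 0.61

Trapezoidal AUC_0→15 (sublingual tablet):
  [0→0.5]: (0.00+2.40)/2 × 0.5 = 0.6
  [0.5→2.5]: (2.40+9.01)/2 × 2 = 11.41
  [2.5→4]: (9.01+11.68)/2 × 1.5 = 15.5175
  [4→10]: (11.68+13.03)/2 × 6 = 74.13
  [10→13]: (13.03+11.55)/2 × 3 = 36.87
  [13→15]: (11.55+10.40)/2 × 2 = 21.95
  Sum = 160.4775 mcg/mL·hr
Tail: C_last/k_e = 10.40/0.075 = 138.667
AUC_0→∞ (sublingual tablet) = 160.4775 + 138.667 = 299.1445 mcg/mL·hr
F = (AUC_ev/D_ev)/(AUC_iv/D_iv) = (299.1445/80)/(123/20) = 3.73931/6.15 = 0.6080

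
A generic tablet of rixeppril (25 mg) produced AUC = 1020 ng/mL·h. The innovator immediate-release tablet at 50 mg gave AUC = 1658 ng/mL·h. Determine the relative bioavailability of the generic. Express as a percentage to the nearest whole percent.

F_rel = 123%

F_rel = (AUC_test/D_test) / (AUC_ref/D_ref)
      = (1020/25) / (1658/50)
      = 40.8 / 33.16 = 1.2304 = 123.04%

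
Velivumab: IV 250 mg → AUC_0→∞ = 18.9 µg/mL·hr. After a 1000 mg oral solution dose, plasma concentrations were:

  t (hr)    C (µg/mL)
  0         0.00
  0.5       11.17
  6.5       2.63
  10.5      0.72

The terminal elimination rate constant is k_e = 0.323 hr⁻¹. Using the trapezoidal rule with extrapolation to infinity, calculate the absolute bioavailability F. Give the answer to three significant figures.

F = 0.703

Trapezoidal AUC_0→10.5 (oral solution):
  [0→0.5]: (0.00+11.17)/2 × 0.5 = 2.7925
  [0.5→6.5]: (11.17+2.63)/2 × 6 = 41.4
  [6.5→10.5]: (2.63+0.72)/2 × 4 = 6.7
  Sum = 50.8925 µg/mL·hr
Tail: C_last/k_e = 0.72/0.323 = 2.229
AUC_0→∞ (oral solution) = 50.8925 + 2.229 = 53.1215 µg/mL·hr
F = (AUC_ev/D_ev)/(AUC_iv/D_iv) = (53.1215/1000)/(18.9/250) = 0.0531215/0.0756 = 0.7027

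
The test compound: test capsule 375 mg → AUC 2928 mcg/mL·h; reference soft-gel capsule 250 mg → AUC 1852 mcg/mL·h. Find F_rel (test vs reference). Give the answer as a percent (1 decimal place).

F_rel = 105.4%

F_rel = (AUC_test/D_test) / (AUC_ref/D_ref)
      = (2928/375) / (1852/250)
      = 7.808 / 7.408 = 1.0540 = 105.40%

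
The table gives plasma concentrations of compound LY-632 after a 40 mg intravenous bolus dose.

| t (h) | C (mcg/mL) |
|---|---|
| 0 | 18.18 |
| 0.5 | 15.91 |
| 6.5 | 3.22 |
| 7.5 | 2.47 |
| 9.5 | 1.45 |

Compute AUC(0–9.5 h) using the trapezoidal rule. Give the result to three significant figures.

Trapezoidal AUC_0→9.5:
  [0→0.5]: (18.18+15.91)/2 × 0.5 = 8.5225
  [0.5→6.5]: (15.91+3.22)/2 × 6 = 57.39
  [6.5→7.5]: (3.22+2.47)/2 × 1 = 2.845
  [7.5→9.5]: (2.47+1.45)/2 × 2 = 3.92
  Sum = 72.6775 mcg/mL·h

AUC = 72.7 mcg/mL·h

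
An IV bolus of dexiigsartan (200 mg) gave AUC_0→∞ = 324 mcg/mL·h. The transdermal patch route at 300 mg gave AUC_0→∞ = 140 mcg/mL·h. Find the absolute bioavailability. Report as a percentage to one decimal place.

F = 28.8%

F = (AUC_ev / D_ev) / (AUC_iv / D_iv)
  = (140/300) / (324/200)
  = 0.466667 / 1.62 = 0.2881
  = 28.81%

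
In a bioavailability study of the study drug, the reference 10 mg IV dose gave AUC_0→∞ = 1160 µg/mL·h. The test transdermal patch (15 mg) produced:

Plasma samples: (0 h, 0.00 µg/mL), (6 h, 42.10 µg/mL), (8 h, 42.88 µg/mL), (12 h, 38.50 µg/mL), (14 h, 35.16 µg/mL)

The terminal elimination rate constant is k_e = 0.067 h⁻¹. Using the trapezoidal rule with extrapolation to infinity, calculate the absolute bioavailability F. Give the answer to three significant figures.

F = 0.559

Trapezoidal AUC_0→14 (transdermal patch):
  [0→6]: (0.00+42.10)/2 × 6 = 126.3
  [6→8]: (42.10+42.88)/2 × 2 = 84.98
  [8→12]: (42.88+38.50)/2 × 4 = 162.76
  [12→14]: (38.50+35.16)/2 × 2 = 73.66
  Sum = 447.7 µg/mL·h
Tail: C_last/k_e = 35.16/0.067 = 524.776
AUC_0→∞ (transdermal patch) = 447.7 + 524.776 = 972.476 µg/mL·h
F = (AUC_ev/D_ev)/(AUC_iv/D_iv) = (972.476/15)/(1160/10) = 64.8317/116 = 0.5589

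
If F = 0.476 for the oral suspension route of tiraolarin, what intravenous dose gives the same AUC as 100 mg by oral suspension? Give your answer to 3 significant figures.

D_iv = 47.6 mg

Systemic exposure from an extravascular dose = F × D_ev, so the equivalent IV dose is F × D_ev.
D_iv = F × D_ev = 0.476 × 100 = 47.6 mg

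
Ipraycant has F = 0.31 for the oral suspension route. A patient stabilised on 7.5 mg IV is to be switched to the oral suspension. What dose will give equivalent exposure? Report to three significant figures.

For equal systemic exposure: F × D_ev = D_iv
D_ev = D_iv / F = 7.5 / 0.31 = 24.1935 mg

D_oral = 24.2 mg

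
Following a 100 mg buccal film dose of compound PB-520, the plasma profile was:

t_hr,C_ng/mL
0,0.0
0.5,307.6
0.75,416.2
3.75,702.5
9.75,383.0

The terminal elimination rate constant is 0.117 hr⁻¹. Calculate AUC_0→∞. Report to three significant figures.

AUC = 8380 ng/mL·hr

Trapezoidal AUC_0→9.75:
  [0→0.5]: (0.0+307.6)/2 × 0.5 = 76.9
  [0.5→0.75]: (307.6+416.2)/2 × 0.25 = 90.475
  [0.75→3.75]: (416.2+702.5)/2 × 3 = 1678.05
  [3.75→9.75]: (702.5+383.0)/2 × 6 = 3256.5
  Sum = 5101.925 ng/mL·hr
Extrapolated tail: C_last / k_e = 383.0 / 0.117 = 3273.504
AUC_0→∞ = 5101.925 + 3273.504 = 8375.429 ng/mL·hr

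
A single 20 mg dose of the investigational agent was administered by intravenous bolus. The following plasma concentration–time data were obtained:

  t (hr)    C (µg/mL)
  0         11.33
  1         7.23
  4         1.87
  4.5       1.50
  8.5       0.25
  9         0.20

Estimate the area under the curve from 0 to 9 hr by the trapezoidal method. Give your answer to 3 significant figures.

AUC = 27.4 µg/mL·hr

Trapezoidal AUC_0→9:
  [0→1]: (11.33+7.23)/2 × 1 = 9.28
  [1→4]: (7.23+1.87)/2 × 3 = 13.65
  [4→4.5]: (1.87+1.50)/2 × 0.5 = 0.8425
  [4.5→8.5]: (1.50+0.25)/2 × 4 = 3.5
  [8.5→9]: (0.25+0.20)/2 × 0.5 = 0.1125
  Sum = 27.385 µg/mL·hr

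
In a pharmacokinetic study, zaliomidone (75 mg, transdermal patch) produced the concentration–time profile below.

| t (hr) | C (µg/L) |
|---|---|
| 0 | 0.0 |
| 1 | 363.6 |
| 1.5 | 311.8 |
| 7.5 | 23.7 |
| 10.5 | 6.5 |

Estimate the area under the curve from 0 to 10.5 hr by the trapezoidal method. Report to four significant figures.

Trapezoidal AUC_0→10.5:
  [0→1]: (0.0+363.6)/2 × 1 = 181.8
  [1→1.5]: (363.6+311.8)/2 × 0.5 = 168.85
  [1.5→7.5]: (311.8+23.7)/2 × 6 = 1006.5
  [7.5→10.5]: (23.7+6.5)/2 × 3 = 45.3
  Sum = 1402.45 µg/L·hr

AUC = 1402 µg/L·hr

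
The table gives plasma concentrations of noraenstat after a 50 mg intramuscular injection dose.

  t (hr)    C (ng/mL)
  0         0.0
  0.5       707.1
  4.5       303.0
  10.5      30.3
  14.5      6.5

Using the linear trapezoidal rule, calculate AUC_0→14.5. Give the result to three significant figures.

Trapezoidal AUC_0→14.5:
  [0→0.5]: (0.0+707.1)/2 × 0.5 = 176.775
  [0.5→4.5]: (707.1+303.0)/2 × 4 = 2020.2
  [4.5→10.5]: (303.0+30.3)/2 × 6 = 999.9
  [10.5→14.5]: (30.3+6.5)/2 × 4 = 73.6
  Sum = 3270.475 ng/mL·hr

AUC = 3270 ng/mL·hr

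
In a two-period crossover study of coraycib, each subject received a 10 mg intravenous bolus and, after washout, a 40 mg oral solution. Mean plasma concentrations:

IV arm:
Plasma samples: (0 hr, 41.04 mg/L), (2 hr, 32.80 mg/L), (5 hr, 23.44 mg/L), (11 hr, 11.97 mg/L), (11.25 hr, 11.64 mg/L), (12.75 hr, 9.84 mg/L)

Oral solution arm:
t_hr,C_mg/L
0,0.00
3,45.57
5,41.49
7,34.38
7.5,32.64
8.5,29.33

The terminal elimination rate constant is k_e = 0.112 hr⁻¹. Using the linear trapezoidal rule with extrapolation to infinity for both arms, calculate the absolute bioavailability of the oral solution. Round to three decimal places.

Trapezoidal AUC_0→12.75 (IV):
  [0→2]: (41.04+32.80)/2 × 2 = 73.84
  [2→5]: (32.80+23.44)/2 × 3 = 84.36
  [5→11]: (23.44+11.97)/2 × 6 = 106.23
  [11→11.25]: (11.97+11.64)/2 × 0.25 = 2.95125
  [11.25→12.75]: (11.64+9.84)/2 × 1.5 = 16.11
  Sum = 283.49125 mg/L·hr
IV tail: 9.84/0.112 = 87.857; AUC_iv,0→∞ = 283.49125 + 87.857 = 371.34825 mg/L·hr
Trapezoidal AUC_0→8.5 (oral solution):
  [0→3]: (0.00+45.57)/2 × 3 = 68.355
  [3→5]: (45.57+41.49)/2 × 2 = 87.06
  [5→7]: (41.49+34.38)/2 × 2 = 75.87
  [7→7.5]: (34.38+32.64)/2 × 0.5 = 16.755
  [7.5→8.5]: (32.64+29.33)/2 × 1 = 30.985
  Sum = 279.025 mg/L·hr
oral solution tail: 29.33/0.112 = 261.875; AUC_ev,0→∞ = 279.025 + 261.875 = 540.9 mg/L·hr
F = (AUC_ev/D_ev)/(AUC_iv/D_iv) = (540.9/40)/(371.34825/10) = 13.5225/37.134825 = 0.3641

F = 0.364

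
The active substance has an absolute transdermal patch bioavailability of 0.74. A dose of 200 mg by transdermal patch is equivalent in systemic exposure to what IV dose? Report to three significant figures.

D_iv = 148 mg

Systemic exposure from an extravascular dose = F × D_ev, so the equivalent IV dose is F × D_ev.
D_iv = F × D_ev = 0.74 × 200 = 148 mg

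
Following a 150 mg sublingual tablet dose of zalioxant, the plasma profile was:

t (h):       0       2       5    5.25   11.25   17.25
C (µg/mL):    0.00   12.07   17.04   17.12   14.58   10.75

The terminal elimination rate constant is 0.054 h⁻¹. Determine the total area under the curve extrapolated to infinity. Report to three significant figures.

Trapezoidal AUC_0→17.25:
  [0→2]: (0.00+12.07)/2 × 2 = 12.07
  [2→5]: (12.07+17.04)/2 × 3 = 43.665
  [5→5.25]: (17.04+17.12)/2 × 0.25 = 4.27
  [5.25→11.25]: (17.12+14.58)/2 × 6 = 95.1
  [11.25→17.25]: (14.58+10.75)/2 × 6 = 75.99
  Sum = 231.095 µg/mL·h
Extrapolated tail: C_last / k_e = 10.75 / 0.054 = 199.074
AUC_0→∞ = 231.095 + 199.074 = 430.169 µg/mL·h

AUC = 430 µg/mL·h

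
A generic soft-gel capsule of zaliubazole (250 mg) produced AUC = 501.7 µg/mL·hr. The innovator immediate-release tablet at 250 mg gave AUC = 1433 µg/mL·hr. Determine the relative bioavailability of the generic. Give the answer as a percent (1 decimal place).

F_rel = 35.0%

F_rel = (AUC_test/D_test) / (AUC_ref/D_ref)
      = (501.7/250) / (1433/250)
      = 2.0068 / 5.732 = 0.3501 = 35.01%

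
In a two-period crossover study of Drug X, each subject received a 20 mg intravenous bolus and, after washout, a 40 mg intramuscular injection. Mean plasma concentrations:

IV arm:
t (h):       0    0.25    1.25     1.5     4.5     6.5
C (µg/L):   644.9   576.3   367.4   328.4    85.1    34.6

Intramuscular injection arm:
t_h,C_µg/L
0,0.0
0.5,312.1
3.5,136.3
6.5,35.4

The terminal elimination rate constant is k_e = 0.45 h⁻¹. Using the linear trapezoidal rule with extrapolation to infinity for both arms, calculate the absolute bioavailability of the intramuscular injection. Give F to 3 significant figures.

Trapezoidal AUC_0→6.5 (IV):
  [0→0.25]: (644.9+576.3)/2 × 0.25 = 152.65
  [0.25→1.25]: (576.3+367.4)/2 × 1 = 471.85
  [1.25→1.5]: (367.4+328.4)/2 × 0.25 = 86.975
  [1.5→4.5]: (328.4+85.1)/2 × 3 = 620.25
  [4.5→6.5]: (85.1+34.6)/2 × 2 = 119.7
  Sum = 1451.425 µg/L·h
IV tail: 34.6/0.45 = 76.889; AUC_iv,0→∞ = 1451.425 + 76.889 = 1528.314 µg/L·h
Trapezoidal AUC_0→6.5 (intramuscular injection):
  [0→0.5]: (0.0+312.1)/2 × 0.5 = 78.025
  [0.5→3.5]: (312.1+136.3)/2 × 3 = 672.6
  [3.5→6.5]: (136.3+35.4)/2 × 3 = 257.55
  Sum = 1008.175 µg/L·h
intramuscular injection tail: 35.4/0.45 = 78.667; AUC_ev,0→∞ = 1008.175 + 78.667 = 1086.842 µg/L·h
F = (AUC_ev/D_ev)/(AUC_iv/D_iv) = (1086.842/40)/(1528.314/20) = 27.17105/76.4157 = 0.3556

F = 0.356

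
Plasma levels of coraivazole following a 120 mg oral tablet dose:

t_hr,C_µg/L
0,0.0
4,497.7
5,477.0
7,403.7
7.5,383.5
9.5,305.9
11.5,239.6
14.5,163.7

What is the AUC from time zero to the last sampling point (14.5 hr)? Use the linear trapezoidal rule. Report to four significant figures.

Trapezoidal AUC_0→14.5:
  [0→4]: (0.0+497.7)/2 × 4 = 995.4
  [4→5]: (497.7+477.0)/2 × 1 = 487.35
  [5→7]: (477.0+403.7)/2 × 2 = 880.7
  [7→7.5]: (403.7+383.5)/2 × 0.5 = 196.8
  [7.5→9.5]: (383.5+305.9)/2 × 2 = 689.4
  [9.5→11.5]: (305.9+239.6)/2 × 2 = 545.5
  [11.5→14.5]: (239.6+163.7)/2 × 3 = 604.95
  Sum = 4400.1 µg/L·hr

AUC = 4400 µg/L·hr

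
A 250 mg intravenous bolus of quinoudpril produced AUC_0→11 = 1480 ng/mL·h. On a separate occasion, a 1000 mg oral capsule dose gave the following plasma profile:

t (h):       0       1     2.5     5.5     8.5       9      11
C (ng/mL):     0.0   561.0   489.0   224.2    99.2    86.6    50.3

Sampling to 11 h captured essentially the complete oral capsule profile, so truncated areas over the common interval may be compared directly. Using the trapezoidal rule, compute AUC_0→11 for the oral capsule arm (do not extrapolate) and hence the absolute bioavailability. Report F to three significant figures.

F = 0.474

Trapezoidal AUC_0→11 (oral capsule):
  [0→1]: (0.0+561.0)/2 × 1 = 280.5
  [1→2.5]: (561.0+489.0)/2 × 1.5 = 787.5
  [2.5→5.5]: (489.0+224.2)/2 × 3 = 1069.8
  [5.5→8.5]: (224.2+99.2)/2 × 3 = 485.1
  [8.5→9]: (99.2+86.6)/2 × 0.5 = 46.45
  [9→11]: (86.6+50.3)/2 × 2 = 136.9
  Sum = 2806.25 ng/mL·h
F = (AUC_ev/D_ev)/(AUC_iv/D_iv) = (2806.25/1000)/(1480/250) = 2.80625/5.92 = 0.4740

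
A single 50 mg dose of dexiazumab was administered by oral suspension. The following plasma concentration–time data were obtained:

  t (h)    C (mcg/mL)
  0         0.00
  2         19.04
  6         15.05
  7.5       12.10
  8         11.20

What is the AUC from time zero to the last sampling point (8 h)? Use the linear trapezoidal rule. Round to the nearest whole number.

AUC = 113 mcg/mL·h

Trapezoidal AUC_0→8:
  [0→2]: (0.00+19.04)/2 × 2 = 19.04
  [2→6]: (19.04+15.05)/2 × 4 = 68.18
  [6→7.5]: (15.05+12.10)/2 × 1.5 = 20.3625
  [7.5→8]: (12.10+11.20)/2 × 0.5 = 5.825
  Sum = 113.4075 mcg/mL·h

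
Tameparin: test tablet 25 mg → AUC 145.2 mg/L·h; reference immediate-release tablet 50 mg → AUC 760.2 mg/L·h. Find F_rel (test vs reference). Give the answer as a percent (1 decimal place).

F_rel = (AUC_test/D_test) / (AUC_ref/D_ref)
      = (145.2/25) / (760.2/50)
      = 5.808 / 15.204 = 0.3820 = 38.20%

F_rel = 38.2%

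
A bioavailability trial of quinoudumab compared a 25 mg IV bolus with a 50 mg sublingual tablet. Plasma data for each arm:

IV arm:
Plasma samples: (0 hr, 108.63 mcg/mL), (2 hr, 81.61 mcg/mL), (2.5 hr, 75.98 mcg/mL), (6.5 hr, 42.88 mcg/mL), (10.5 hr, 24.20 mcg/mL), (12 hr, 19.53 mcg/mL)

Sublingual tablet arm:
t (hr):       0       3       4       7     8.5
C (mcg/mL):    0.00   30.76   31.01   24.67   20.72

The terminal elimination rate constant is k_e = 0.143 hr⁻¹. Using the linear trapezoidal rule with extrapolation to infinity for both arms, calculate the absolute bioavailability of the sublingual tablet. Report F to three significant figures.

Trapezoidal AUC_0→12 (IV):
  [0→2]: (108.63+81.61)/2 × 2 = 190.24
  [2→2.5]: (81.61+75.98)/2 × 0.5 = 39.3975
  [2.5→6.5]: (75.98+42.88)/2 × 4 = 237.72
  [6.5→10.5]: (42.88+24.20)/2 × 4 = 134.16
  [10.5→12]: (24.20+19.53)/2 × 1.5 = 32.7975
  Sum = 634.315 mcg/mL·hr
IV tail: 19.53/0.143 = 136.573; AUC_iv,0→∞ = 634.315 + 136.573 = 770.888 mcg/mL·hr
Trapezoidal AUC_0→8.5 (sublingual tablet):
  [0→3]: (0.00+30.76)/2 × 3 = 46.14
  [3→4]: (30.76+31.01)/2 × 1 = 30.885
  [4→7]: (31.01+24.67)/2 × 3 = 83.52
  [7→8.5]: (24.67+20.72)/2 × 1.5 = 34.0425
  Sum = 194.5875 mcg/mL·hr
sublingual tablet tail: 20.72/0.143 = 144.895; AUC_ev,0→∞ = 194.5875 + 144.895 = 339.4825 mcg/mL·hr
F = (AUC_ev/D_ev)/(AUC_iv/D_iv) = (339.4825/50)/(770.888/25) = 6.78965/30.83552 = 0.2202

F = 0.220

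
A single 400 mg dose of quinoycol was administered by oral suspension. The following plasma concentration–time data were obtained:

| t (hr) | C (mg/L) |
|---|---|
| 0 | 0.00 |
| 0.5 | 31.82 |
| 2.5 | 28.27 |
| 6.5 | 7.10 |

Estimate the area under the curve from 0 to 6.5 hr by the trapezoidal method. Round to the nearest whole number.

AUC = 139 mg/L·hr

Trapezoidal AUC_0→6.5:
  [0→0.5]: (0.00+31.82)/2 × 0.5 = 7.955
  [0.5→2.5]: (31.82+28.27)/2 × 2 = 60.09
  [2.5→6.5]: (28.27+7.10)/2 × 4 = 70.74
  Sum = 138.785 mg/L·hr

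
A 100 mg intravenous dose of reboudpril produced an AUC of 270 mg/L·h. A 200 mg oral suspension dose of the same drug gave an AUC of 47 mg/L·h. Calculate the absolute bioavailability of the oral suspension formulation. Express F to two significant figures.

F = 0.087

F = (AUC_ev / D_ev) / (AUC_iv / D_iv)
  = (47/200) / (270/100)
  = 0.235 / 2.7 = 0.0870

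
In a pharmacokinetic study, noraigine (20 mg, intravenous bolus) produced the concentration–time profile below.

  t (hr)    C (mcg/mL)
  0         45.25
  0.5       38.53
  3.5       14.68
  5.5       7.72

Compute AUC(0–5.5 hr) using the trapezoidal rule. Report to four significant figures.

Trapezoidal AUC_0→5.5:
  [0→0.5]: (45.25+38.53)/2 × 0.5 = 20.945
  [0.5→3.5]: (38.53+14.68)/2 × 3 = 79.815
  [3.5→5.5]: (14.68+7.72)/2 × 2 = 22.4
  Sum = 123.16 mcg/mL·hr

AUC = 123.2 mcg/mL·hr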